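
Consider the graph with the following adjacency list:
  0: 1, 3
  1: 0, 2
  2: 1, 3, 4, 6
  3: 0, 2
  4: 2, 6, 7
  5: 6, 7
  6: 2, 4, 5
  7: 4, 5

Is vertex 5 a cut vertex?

No

Deleting 5 leaves 1 component (was 1) (its neighbors 6, 7 remain connected to each other), so 5 is not a cut vertex.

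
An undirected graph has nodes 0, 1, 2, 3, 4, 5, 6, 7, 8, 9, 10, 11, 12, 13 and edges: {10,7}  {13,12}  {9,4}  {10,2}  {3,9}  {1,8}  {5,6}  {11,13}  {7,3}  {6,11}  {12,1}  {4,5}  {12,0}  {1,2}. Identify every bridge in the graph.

The edges on the cycle 10-7-3-9-4-5-6-11-13-12-1-2-10 are not bridges since each lies on that cycle.
But removing 1-8 disconnects 1 from 8; removing 12-0 disconnects 12 from 0 — these are bridges.

0-12, 1-8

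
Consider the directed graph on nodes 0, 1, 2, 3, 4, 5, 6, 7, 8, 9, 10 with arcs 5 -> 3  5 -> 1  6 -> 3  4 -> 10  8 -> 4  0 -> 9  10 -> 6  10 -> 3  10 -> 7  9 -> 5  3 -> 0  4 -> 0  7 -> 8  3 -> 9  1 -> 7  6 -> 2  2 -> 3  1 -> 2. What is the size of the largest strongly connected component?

{0, 1, 2, 3, 4, 5, 6, 7, 8, 9, 10} are all mutually reachable — one SCC of size 11.
The largest has 11 vertices.

11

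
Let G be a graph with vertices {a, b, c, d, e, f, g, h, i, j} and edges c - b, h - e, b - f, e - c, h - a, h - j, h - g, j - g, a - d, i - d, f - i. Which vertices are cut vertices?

Removing h increases the component count from 1 to 2, so h is a cut vertex.
By contrast removing j leaves 1 component; it is not a cut vertex. No other vertex is a cut vertex either.

h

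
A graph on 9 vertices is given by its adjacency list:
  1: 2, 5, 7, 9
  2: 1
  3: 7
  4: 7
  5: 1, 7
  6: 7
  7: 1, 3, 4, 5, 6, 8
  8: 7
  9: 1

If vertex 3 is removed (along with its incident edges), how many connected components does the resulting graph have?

1

With 3 gone, the remaining components are: {1, 2, 4, 5, 6, 7, 8, 9}.
That is 1 component.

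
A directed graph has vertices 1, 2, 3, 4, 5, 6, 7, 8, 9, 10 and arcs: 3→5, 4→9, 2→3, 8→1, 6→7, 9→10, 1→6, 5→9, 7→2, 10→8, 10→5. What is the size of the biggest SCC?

{1, 2, 3, 5, 6, 7, 8, 9, 10} are all mutually reachable — one SCC of size 9.
{4} is an SCC by itself.
The largest has 9 vertices.

9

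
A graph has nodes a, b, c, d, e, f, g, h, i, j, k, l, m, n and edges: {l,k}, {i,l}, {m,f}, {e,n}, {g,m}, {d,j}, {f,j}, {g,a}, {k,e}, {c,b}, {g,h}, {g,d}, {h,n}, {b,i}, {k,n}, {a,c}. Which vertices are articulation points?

g

Removing g increases the component count from 1 to 2, so g is a cut vertex.
By contrast removing h leaves 1 component; it is not a cut vertex. No other vertex is a cut vertex either.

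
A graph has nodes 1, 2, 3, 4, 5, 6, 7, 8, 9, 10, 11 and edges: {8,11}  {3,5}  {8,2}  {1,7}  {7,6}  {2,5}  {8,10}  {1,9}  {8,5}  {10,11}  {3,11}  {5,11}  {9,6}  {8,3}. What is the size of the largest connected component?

4 is isolated — a component by itself.
Starting from 1 we can reach 1, 6, 7, 9. That is one component of size 4.
Starting from 2 we can reach 2, 3, 5, 8, 10, 11. That is one component of size 6.
The largest has 6 vertices.

6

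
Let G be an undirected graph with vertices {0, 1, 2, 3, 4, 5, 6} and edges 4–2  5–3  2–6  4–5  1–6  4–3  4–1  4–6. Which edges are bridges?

none

The edges on the cycle 4-5-3-4 are not bridges since each lies on that cycle.
Every edge lies on some cycle, so there are no bridges.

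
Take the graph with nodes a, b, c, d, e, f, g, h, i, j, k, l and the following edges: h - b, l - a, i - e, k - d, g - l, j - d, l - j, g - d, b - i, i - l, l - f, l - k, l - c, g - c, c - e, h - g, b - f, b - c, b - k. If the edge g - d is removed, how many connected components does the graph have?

1

g and d are still connected via g-l-k-d, so the component count stays at 1.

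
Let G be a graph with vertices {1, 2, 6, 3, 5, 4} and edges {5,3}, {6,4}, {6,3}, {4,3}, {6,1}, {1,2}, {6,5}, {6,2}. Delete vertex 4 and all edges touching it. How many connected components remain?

With 4 gone, the remaining components are: {1, 2, 3, 5, 6}.
That is 1 component.

1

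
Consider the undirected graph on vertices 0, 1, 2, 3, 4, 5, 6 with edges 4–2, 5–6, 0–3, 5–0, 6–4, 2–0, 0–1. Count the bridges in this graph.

The edges on the cycle 5-6-4-2-0-5 are not bridges since each lies on that cycle.
But removing 0–1 disconnects 0 from 1; removing 0–3 disconnects 0 from 3 — these are bridges.
That makes 2 bridges.

2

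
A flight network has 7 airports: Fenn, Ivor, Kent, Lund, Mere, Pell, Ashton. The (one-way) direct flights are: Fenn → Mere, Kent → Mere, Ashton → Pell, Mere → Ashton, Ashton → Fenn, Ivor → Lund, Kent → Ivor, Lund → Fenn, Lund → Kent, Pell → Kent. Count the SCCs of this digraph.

1

{Fenn, Ivor, Kent, Lund, Mere, Pell, Ashton} are all mutually reachable — one SCC of size 7.
That gives 1 strongly connected component.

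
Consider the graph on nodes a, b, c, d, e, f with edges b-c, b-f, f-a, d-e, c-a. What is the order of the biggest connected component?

Starting from d we can reach d, e. That is one component of size 2.
Starting from a we can reach a, b, c, f. That is one component of size 4.
The largest has 4 vertices.

4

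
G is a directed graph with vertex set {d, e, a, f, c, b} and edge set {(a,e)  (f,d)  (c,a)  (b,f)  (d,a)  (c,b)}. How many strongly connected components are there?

6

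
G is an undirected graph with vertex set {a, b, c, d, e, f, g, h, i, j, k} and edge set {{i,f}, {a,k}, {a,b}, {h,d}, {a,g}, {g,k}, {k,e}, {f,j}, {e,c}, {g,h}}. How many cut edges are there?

7

The edges on the cycle a-g-k-a are not bridges since each lies on that cycle.
But removing g—h disconnects g from h; removing a—b disconnects a from b; removing k—e disconnects k from e; removing f—j disconnects f from j — these are bridges.
In total 7 edges are bridges.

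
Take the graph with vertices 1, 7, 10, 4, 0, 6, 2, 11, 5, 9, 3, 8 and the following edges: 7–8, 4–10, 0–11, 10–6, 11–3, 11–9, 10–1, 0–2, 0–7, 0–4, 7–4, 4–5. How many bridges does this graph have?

9

The edges on the cycle 0-7-4-0 are not bridges since each lies on that cycle.
But removing 0–11 disconnects 0 from 11; removing 4–10 disconnects 4 from 10; removing 1–10 disconnects 1 from 10; removing 7–8 disconnects 7 from 8 — these are bridges.
In total 9 edges are bridges.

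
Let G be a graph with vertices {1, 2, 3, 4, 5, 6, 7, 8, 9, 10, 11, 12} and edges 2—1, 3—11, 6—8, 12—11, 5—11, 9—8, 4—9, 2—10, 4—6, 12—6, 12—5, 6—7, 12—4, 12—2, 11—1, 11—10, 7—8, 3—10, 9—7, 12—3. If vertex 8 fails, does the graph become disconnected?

Deleting 8 leaves 1 component (was 1) (its neighbors 6, 7, 9 remain connected to each other), so 8 is not a cut vertex.

No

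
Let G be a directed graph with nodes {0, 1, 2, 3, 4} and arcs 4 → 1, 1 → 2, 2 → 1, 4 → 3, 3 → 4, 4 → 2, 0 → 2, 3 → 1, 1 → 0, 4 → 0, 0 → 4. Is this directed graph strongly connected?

Yes

From 3 we can reach every vertex (0, 1, 2, 3, 4), and every vertex can reach 3 (0, 1, 2, 3, 4). So the whole graph is one strongly connected component.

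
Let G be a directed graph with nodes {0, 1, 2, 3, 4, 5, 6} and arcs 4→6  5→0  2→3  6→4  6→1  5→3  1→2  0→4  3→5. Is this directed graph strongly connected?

From 1 we can reach every vertex (0, 1, 2, 3, 4, 5, 6), and every vertex can reach 1 (0, 1, 2, 3, 4, 5, 6). So the whole graph is one strongly connected component.

Yes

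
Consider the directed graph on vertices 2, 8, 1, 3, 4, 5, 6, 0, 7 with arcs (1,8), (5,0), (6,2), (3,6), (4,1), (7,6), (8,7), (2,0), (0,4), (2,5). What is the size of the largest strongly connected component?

{0, 1, 2, 4, 5, 6, 7, 8} are all mutually reachable — one SCC of size 8.
{3} is an SCC by itself.
The largest has 8 vertices.

8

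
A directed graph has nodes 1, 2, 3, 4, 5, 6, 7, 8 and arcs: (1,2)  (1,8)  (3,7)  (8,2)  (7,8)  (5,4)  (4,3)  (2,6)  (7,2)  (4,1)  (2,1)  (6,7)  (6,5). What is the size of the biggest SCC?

8

{1, 2, 3, 4, 5, 6, 7, 8} are all mutually reachable — one SCC of size 8.
The largest has 8 vertices.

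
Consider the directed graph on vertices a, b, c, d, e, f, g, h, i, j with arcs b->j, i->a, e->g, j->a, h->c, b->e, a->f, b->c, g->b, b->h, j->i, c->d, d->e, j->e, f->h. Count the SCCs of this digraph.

1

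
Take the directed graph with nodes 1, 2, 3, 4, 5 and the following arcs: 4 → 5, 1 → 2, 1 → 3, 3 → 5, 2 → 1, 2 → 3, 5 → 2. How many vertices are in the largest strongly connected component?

4

{1, 2, 3, 5} are all mutually reachable — one SCC of size 4.
{4} is an SCC by itself.
The largest has 4 vertices.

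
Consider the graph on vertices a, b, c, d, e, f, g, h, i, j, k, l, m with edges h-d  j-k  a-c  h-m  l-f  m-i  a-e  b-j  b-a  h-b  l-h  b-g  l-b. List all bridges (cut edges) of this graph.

a-b, a-c, a-e, b-g, b-j, d-h, f-l, h-m, i-m, j-k

The edges on the cycle l-h-b-l are not bridges since each lies on that cycle.
But removing b-g disconnects b from g; removing i-m disconnects i from m; removing b-j disconnects b from j; removing h-d disconnects h from d — these are bridges.
In total 10 edges are bridges.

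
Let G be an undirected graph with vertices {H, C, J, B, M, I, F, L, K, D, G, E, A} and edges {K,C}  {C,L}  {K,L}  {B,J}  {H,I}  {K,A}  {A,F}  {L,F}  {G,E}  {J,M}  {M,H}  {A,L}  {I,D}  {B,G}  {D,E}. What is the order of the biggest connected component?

8

Starting from A we can reach A, C, F, K, L. That is one component of size 5.
Starting from B we can reach B, D, E, G, H, I, J, M. That is one component of size 8.
The largest has 8 vertices.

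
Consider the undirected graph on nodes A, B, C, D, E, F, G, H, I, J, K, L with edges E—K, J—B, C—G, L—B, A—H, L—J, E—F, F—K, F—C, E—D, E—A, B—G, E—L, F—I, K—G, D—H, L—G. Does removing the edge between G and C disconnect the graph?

No

After removing G—C, the path G-K-F-C still connects them, so the edge is not a bridge.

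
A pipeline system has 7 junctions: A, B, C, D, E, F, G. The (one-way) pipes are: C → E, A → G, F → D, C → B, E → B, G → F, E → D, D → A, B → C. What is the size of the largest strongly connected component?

4

{A, D, F, G} are all mutually reachable — one SCC of size 4.
{B, C, E} are all mutually reachable — one SCC of size 3.
The largest has 4 vertices.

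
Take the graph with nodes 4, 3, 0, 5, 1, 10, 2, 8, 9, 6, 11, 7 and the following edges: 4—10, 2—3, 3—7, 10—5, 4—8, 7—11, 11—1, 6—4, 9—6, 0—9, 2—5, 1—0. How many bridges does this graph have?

1

The edges on the cycle 2-3-7-11-1-0-9-6-4-10-5-2 are not bridges since each lies on that cycle.
But removing 4—8 disconnects 4 from 8 — this is a bridge.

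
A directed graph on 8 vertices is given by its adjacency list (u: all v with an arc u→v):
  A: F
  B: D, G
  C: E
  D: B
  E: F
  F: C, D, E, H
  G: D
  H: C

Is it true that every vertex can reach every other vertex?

There is no directed path from F to A, so the graph is not strongly connected.

No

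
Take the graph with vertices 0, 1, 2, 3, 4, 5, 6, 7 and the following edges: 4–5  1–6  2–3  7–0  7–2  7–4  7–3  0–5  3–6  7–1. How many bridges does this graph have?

0

The edges on the cycle 7-2-3-7 are not bridges since each lies on that cycle.
Every edge lies on some cycle, so there are no bridges.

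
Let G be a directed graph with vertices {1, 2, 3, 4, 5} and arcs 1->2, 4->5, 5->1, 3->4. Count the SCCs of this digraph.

5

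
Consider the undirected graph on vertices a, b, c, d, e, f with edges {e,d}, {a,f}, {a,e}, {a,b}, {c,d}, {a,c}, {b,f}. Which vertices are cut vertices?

a

Removing a increases the component count from 1 to 2, so a is a cut vertex.
By contrast removing b leaves 1 component; it is not a cut vertex. No other vertex is a cut vertex either.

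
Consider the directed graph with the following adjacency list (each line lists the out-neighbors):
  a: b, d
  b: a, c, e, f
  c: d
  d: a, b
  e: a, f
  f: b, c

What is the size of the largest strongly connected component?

{a, b, c, d, e, f} are all mutually reachable — one SCC of size 6.
The largest has 6 vertices.

6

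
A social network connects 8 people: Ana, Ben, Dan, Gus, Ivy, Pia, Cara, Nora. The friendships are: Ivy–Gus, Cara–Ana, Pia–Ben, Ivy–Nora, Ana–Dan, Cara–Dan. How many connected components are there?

3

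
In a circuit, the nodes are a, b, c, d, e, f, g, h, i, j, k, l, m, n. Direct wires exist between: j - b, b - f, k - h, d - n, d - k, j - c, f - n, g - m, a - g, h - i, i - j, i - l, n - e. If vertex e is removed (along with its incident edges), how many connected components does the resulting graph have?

2

With e gone, the remaining components are: {a, g, m}; {b, c, d, f, h, i, j, k, l, n}.
That is 2 components.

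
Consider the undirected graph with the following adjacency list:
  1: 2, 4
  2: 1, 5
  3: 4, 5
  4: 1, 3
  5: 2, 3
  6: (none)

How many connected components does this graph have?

6 is isolated — a component by itself.
Starting from 1 we can reach 1, 2, 3, 4, 5. That is one component of size 5.
Total: 2 components.

2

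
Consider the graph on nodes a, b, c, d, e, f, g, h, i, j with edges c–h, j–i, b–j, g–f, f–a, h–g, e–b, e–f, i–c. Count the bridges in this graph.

1

The edges on the cycle e-b-j-i-c-h-g-f-e are not bridges since each lies on that cycle.
But removing a–f disconnects a from f — this is a bridge.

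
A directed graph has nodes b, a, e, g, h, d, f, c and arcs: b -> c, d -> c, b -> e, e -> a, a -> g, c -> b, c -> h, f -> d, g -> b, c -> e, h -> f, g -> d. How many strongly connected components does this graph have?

{a, b, c, d, e, f, g, h} are all mutually reachable — one SCC of size 8.
That gives 1 strongly connected component.

1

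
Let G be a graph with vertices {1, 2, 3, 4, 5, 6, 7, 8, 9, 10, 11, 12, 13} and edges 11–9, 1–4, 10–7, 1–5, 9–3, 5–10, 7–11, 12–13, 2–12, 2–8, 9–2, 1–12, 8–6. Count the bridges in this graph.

The edges on the cycle 1-5-10-7-11-9-2-12-1 are not bridges since each lies on that cycle.
But removing 13–12 disconnects 13 from 12; removing 8–2 disconnects 8 from 2; removing 8–6 disconnects 8 from 6; removing 3–9 disconnects 3 from 9 — these are bridges.
In total 5 edges are bridges.

5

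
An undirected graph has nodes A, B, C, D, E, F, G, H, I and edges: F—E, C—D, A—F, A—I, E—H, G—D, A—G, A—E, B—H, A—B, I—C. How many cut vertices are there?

Removing A increases the component count from 1 to 2, so A is a cut vertex.
By contrast removing E leaves 1 component; it is not a cut vertex. No other vertex is a cut vertex either.

1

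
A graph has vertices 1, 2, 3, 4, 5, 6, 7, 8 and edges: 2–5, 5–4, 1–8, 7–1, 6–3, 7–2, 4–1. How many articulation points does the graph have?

Removing 1 increases the component count from 2 to 3, so 1 is a cut vertex.
By contrast removing 3 leaves 2 components; it is not a cut vertex. No other vertex is a cut vertex either.

1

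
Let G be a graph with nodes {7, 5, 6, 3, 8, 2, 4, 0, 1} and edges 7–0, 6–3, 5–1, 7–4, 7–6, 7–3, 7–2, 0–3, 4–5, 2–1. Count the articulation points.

1

Removing 7 increases the component count from 2 to 3, so 7 is a cut vertex.
By contrast removing 6 leaves 2 components; it is not a cut vertex. No other vertex is a cut vertex either.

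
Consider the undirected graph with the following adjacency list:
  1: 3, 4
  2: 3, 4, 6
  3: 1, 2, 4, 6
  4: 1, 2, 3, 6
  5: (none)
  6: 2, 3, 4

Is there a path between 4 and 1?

Yes

From 4 we can reach 1, 2, 3, 4, 6, which includes 1.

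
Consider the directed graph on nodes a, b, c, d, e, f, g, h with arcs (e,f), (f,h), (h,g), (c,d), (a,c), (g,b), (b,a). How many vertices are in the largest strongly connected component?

1

{f} is an SCC by itself.
{c} is an SCC by itself.
{h} is an SCC by itself.
{b} is an SCC by itself.
{d} is an SCC by itself.
(and 3 more singleton SCCs)
The largest has 1 vertex.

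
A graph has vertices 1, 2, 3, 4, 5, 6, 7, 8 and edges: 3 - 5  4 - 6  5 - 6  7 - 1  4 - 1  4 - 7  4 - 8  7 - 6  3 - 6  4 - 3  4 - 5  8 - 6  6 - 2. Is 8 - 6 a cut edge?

After removing 8 - 6, the path 8-4-6 still connects them, so the edge is not a bridge.

No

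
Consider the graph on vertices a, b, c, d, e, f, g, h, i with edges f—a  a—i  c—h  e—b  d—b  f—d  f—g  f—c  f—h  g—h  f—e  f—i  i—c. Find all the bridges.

none

The edges on the cycle f-a-i-f are not bridges since each lies on that cycle.
Every edge lies on some cycle, so there are no bridges.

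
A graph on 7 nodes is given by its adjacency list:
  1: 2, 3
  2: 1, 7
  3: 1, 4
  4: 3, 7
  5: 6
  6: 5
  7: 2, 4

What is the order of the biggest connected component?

5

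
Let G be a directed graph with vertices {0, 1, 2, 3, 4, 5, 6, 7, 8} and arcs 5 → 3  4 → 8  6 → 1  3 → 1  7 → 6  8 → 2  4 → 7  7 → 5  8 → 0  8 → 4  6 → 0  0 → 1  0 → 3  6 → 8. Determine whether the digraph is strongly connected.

No

There is no directed path from 0 to 4, so the graph is not strongly connected.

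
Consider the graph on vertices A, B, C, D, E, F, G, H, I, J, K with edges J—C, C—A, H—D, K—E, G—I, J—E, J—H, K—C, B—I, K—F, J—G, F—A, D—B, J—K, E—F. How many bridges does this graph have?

0

The edges on the cycle J-H-D-B-I-G-J are not bridges since each lies on that cycle.
Every edge lies on some cycle, so there are no bridges.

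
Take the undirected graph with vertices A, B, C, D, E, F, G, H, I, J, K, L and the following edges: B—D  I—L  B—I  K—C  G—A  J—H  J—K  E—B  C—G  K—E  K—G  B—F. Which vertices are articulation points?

Removing B increases the component count from 1 to 4, so B is a cut vertex.
Removing E increases the component count from 1 to 2, so E is a cut vertex.
Removing G increases the component count from 1 to 2, so G is a cut vertex.
Likewise I, J, K are cut vertices.
By contrast removing L leaves 1 component; it is not a cut vertex. No other vertex is a cut vertex either.

B, E, G, I, J, K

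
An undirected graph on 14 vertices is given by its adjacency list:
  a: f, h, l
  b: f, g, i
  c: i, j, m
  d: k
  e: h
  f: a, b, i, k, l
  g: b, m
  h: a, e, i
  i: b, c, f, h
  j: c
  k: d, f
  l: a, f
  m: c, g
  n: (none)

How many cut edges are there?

The edges on the cycle f-l-a-h-i-f are not bridges since each lies on that cycle.
But removing k-f disconnects k from f; removing e-h disconnects e from h; removing k-d disconnects k from d; removing c-j disconnects c from j — these are bridges.
That makes 4 bridges.

4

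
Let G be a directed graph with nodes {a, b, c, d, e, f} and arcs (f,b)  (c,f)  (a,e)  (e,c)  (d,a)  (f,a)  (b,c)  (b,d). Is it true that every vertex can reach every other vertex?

Yes

From c we can reach every vertex (a, b, c, d, e, f), and every vertex can reach c (a, b, c, d, e, f). So the whole graph is one strongly connected component.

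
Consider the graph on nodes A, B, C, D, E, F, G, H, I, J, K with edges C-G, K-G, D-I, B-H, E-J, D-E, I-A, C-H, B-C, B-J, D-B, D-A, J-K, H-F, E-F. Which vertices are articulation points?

Removing D increases the component count from 1 to 2, so D is a cut vertex.
By contrast removing J leaves 1 component; it is not a cut vertex. No other vertex is a cut vertex either.

D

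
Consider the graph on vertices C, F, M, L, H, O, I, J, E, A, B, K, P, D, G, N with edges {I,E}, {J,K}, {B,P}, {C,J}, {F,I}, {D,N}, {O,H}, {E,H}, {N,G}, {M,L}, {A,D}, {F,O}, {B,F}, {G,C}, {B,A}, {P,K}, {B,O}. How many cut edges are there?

1

The edges on the cycle B-F-I-E-H-O-B are not bridges since each lies on that cycle.
But removing M—L disconnects M from L — this is a bridge.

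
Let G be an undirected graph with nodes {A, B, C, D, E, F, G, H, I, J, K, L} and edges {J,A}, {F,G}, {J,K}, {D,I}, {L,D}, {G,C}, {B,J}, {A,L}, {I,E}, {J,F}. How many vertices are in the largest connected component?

11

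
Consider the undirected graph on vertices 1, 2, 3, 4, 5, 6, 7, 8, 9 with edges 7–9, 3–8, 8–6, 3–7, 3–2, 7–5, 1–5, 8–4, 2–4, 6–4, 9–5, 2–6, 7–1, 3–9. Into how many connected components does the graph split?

1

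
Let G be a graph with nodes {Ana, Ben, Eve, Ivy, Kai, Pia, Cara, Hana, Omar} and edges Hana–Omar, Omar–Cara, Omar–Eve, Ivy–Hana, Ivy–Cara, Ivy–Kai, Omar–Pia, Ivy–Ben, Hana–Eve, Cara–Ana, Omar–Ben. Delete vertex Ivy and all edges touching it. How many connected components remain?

2

With Ivy gone, the remaining components are: {Kai}; {Ana, Ben, Eve, Pia, Cara, Hana, Omar}.
That is 2 components.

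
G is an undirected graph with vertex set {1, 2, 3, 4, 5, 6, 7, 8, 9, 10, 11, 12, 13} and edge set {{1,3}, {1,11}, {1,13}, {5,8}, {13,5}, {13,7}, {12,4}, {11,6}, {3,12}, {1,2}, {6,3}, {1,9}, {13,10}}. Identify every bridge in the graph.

1-13, 1-2, 1-9, 10-13, 12-3, 12-4, 13-5, 13-7, 5-8

The edges on the cycle 1-11-6-3-1 are not bridges since each lies on that cycle.
But removing 3 - 12 disconnects 3 from 12; removing 1 - 9 disconnects 1 from 9; removing 7 - 13 disconnects 7 from 13; removing 1 - 2 disconnects 1 from 2 — these are bridges.
In total 9 edges are bridges.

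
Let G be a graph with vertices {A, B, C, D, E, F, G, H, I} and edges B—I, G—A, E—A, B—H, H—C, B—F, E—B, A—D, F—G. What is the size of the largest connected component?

9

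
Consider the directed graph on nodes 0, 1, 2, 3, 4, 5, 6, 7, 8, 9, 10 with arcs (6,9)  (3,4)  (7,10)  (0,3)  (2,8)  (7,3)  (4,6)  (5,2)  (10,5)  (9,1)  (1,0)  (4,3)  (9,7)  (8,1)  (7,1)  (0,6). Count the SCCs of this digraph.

1

{0, 1, 2, 3, 4, 5, 6, 7, 8, 9, 10} are all mutually reachable — one SCC of size 11.
That gives 1 strongly connected component.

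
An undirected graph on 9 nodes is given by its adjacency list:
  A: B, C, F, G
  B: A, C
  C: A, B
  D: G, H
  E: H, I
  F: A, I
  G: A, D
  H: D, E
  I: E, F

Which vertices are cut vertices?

Removing A increases the component count from 1 to 2, so A is a cut vertex.
By contrast removing D leaves 1 component; it is not a cut vertex. No other vertex is a cut vertex either.

A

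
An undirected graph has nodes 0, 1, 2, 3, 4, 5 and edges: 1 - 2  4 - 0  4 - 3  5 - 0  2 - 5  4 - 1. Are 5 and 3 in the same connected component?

From 5 we can reach 0, 1, 2, 3, 4, 5, which includes 3.

Yes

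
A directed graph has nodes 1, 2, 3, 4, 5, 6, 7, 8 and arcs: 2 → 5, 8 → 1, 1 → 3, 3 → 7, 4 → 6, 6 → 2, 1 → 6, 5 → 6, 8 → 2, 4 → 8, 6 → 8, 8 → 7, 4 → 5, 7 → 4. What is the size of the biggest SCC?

{1, 2, 3, 4, 5, 6, 7, 8} are all mutually reachable — one SCC of size 8.
The largest has 8 vertices.

8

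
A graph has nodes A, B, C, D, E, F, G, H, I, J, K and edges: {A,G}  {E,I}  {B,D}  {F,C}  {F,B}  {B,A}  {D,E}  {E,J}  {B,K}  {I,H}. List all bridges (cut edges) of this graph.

A-B, A-G, B-D, B-F, B-K, C-F, D-E, E-I, E-J, H-I

removing J - E disconnects J from E; removing B - F disconnects B from F; removing B - A disconnects B from A; removing E - D disconnects E from D — these are bridges.
In total 10 edges are bridges.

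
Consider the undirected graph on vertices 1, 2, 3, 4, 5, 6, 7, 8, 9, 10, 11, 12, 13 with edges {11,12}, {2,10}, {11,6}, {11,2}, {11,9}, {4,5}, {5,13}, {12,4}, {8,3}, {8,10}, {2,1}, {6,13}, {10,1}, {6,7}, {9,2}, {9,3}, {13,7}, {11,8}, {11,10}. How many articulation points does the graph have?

1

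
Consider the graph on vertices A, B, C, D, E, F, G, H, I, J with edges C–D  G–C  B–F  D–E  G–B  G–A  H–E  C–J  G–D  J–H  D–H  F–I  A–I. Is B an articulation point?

Deleting B leaves 1 component (was 1) (its neighbors F, G remain connected to each other), so B is not a cut vertex.

No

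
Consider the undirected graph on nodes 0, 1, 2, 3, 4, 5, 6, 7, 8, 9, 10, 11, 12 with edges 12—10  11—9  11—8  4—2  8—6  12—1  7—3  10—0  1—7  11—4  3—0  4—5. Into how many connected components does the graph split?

2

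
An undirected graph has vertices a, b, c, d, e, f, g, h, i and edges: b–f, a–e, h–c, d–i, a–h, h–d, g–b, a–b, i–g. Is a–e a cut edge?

Removing a–e leaves no path between a and e: the component count goes from 1 to 2. So it is a bridge.

Yes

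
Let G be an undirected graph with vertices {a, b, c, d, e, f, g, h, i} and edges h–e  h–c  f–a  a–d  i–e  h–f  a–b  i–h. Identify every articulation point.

a, f, h

Removing a increases the component count from 2 to 4, so a is a cut vertex.
Removing f increases the component count from 2 to 3, so f is a cut vertex.
Removing h increases the component count from 2 to 4, so h is a cut vertex.
By contrast removing d leaves 2 components; it is not a cut vertex. No other vertex is a cut vertex either.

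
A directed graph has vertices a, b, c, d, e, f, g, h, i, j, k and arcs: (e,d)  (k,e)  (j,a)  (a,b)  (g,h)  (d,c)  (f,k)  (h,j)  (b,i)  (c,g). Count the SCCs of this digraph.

{g} is an SCC by itself.
{a} is an SCC by itself.
{e} is an SCC by itself.
{i} is an SCC by itself.
{k} is an SCC by itself.
(and 6 more singleton SCCs)
That gives 11 strongly connected components.

11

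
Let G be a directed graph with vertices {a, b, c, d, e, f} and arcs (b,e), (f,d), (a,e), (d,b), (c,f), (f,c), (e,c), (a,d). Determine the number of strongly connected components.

2

{b, c, d, e, f} are all mutually reachable — one SCC of size 5.
{a} is an SCC by itself.
That gives 2 strongly connected components.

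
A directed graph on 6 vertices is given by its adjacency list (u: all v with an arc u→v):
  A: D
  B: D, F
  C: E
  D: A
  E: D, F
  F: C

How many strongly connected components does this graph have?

3

{C, E, F} are all mutually reachable — one SCC of size 3.
{A, D} are all mutually reachable — one SCC of size 2.
{B} is an SCC by itself.
That gives 3 strongly connected components.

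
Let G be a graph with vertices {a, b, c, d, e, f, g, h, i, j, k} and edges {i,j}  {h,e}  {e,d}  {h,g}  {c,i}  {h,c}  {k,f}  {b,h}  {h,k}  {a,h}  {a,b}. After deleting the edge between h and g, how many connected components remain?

2

Before removal there is 1 component.
h-g is a bridge — removing it separates h's side from g's side.
After removal: 2 components.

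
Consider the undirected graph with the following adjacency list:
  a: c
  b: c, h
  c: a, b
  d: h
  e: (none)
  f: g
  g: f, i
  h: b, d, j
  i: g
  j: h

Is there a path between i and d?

The component containing i is {f, g, i}, and d is not in it.

No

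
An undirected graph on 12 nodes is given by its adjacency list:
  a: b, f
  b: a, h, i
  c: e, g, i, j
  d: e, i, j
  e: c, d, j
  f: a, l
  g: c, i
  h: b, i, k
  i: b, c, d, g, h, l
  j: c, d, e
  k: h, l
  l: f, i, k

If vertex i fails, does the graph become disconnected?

Yes

Deleting i raises the number of components from 1 to 2, so i is a cut vertex.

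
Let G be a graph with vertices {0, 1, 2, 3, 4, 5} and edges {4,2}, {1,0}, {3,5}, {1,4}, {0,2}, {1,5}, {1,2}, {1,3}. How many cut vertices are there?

1

Removing 1 increases the component count from 1 to 2, so 1 is a cut vertex.
By contrast removing 3 leaves 1 component; it is not a cut vertex. No other vertex is a cut vertex either.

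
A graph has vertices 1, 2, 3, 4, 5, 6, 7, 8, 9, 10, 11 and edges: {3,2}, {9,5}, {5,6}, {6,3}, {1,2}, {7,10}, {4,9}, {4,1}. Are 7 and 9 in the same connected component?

No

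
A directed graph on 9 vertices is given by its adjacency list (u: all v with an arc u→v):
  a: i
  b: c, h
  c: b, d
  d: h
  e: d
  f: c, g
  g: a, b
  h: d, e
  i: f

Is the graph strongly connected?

No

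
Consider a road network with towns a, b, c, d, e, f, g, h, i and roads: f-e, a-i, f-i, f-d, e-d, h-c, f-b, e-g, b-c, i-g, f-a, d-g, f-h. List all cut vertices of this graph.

Removing f increases the component count from 1 to 2, so f is a cut vertex.
By contrast removing e leaves 1 component; it is not a cut vertex. No other vertex is a cut vertex either.

f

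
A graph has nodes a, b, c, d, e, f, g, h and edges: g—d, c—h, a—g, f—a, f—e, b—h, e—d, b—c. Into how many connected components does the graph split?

2

Starting from b we can reach b, c, h. That is one component of size 3.
Starting from a we can reach a, d, e, f, g. That is one component of size 5.
Total: 2 components.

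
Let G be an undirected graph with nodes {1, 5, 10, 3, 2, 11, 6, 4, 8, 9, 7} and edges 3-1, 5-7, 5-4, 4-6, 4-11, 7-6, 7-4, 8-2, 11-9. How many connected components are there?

4

10 is isolated — a component by itself.
Starting from 1 we can reach 1, 3. That is one component of size 2.
Starting from 2 we can reach 2, 8. That is one component of size 2.
Starting from 4 we can reach 4, 5, 6, 7, 9, 11. That is one component of size 6.
Total: 4 components.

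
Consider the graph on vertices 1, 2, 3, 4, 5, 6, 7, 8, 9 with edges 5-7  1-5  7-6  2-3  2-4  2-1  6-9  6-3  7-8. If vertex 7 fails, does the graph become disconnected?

Deleting 7 raises the number of components from 1 to 2, so 7 is a cut vertex.

Yes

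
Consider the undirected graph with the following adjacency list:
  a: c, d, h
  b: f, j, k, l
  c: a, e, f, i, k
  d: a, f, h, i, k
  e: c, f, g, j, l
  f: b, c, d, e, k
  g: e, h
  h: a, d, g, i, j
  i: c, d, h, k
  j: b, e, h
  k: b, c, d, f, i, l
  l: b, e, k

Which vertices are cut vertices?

none

Removing f, for instance, still leaves 1 component. No single vertex removal increases the component count — the graph has no articulation points.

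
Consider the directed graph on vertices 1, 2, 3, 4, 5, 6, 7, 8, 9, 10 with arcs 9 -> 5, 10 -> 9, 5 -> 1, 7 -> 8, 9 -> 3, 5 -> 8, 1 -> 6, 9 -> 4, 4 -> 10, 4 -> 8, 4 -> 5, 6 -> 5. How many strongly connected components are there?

{4, 9, 10} are all mutually reachable — one SCC of size 3.
{1, 5, 6} are all mutually reachable — one SCC of size 3.
{3} is an SCC by itself.
{7} is an SCC by itself.
{2} is an SCC by itself.
(and 1 more singleton SCC)
That gives 6 strongly connected components.

6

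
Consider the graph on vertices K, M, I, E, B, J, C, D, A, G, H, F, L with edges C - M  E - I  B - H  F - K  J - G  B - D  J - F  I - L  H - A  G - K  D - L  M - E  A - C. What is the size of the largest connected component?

9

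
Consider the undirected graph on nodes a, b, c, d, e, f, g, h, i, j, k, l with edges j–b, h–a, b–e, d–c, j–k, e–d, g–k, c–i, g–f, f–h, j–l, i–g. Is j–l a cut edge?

Yes

Removing j–l leaves no path between j and l: the component count goes from 1 to 2. So it is a bridge.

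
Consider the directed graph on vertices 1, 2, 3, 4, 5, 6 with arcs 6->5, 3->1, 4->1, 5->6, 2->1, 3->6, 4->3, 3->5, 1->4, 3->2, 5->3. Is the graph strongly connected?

From 2 we can reach every vertex (1, 2, 3, 4, 5, 6), and every vertex can reach 2 (1, 2, 3, 4, 5, 6). So the whole graph is one strongly connected component.

Yes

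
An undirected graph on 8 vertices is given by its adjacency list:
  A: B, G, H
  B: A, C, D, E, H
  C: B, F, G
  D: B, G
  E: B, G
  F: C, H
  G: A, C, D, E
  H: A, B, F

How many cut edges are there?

The edges on the cycle B-E-G-C-F-H-B are not bridges since each lies on that cycle.
Every edge lies on some cycle, so there are no bridges.

0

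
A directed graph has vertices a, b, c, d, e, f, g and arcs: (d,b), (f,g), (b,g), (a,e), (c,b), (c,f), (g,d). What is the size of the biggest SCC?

3

{b, d, g} are all mutually reachable — one SCC of size 3.
{f} is an SCC by itself.
{c} is an SCC by itself.
{a} is an SCC by itself.
{e} is an SCC by itself.
The largest has 3 vertices.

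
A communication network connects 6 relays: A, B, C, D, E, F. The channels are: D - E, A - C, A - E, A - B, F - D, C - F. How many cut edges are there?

1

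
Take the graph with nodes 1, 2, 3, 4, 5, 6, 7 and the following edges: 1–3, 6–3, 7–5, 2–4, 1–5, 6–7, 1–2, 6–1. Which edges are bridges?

1-2, 2-4

The edges on the cycle 6-1-5-7-6 are not bridges since each lies on that cycle.
But removing 1–2 disconnects 1 from 2; removing 2–4 disconnects 2 from 4 — these are bridges.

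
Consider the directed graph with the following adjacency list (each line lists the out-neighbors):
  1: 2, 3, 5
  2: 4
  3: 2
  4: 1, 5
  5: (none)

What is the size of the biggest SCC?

{1, 2, 3, 4} are all mutually reachable — one SCC of size 4.
{5} is an SCC by itself.
The largest has 4 vertices.

4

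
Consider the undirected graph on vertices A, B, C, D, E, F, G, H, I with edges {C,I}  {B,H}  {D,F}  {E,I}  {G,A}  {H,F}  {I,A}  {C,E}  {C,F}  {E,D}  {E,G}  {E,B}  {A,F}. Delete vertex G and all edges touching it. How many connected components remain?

1

With G gone, the remaining components are: {A, B, C, D, E, F, H, I}.
That is 1 component.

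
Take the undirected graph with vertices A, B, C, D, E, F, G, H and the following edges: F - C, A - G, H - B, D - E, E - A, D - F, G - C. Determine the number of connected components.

2

Starting from B we can reach B, H. That is one component of size 2.
Starting from A we can reach A, C, D, E, F, G. That is one component of size 6.
Total: 2 components.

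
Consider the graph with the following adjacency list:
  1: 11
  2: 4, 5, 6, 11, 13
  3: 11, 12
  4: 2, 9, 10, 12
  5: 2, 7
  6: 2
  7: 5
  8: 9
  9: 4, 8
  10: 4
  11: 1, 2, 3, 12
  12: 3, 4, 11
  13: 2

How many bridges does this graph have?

8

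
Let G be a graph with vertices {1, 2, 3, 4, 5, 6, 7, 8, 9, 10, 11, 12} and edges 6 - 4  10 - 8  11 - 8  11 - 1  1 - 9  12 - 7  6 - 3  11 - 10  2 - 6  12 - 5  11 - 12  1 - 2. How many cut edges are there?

9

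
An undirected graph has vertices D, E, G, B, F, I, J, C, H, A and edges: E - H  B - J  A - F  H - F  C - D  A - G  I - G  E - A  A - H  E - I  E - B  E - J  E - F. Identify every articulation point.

E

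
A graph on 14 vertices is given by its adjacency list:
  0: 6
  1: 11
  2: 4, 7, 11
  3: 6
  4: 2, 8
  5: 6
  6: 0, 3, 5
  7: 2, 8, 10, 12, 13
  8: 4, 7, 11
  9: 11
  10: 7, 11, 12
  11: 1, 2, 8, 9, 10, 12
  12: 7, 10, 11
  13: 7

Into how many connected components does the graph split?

2

Starting from 0 we can reach 0, 3, 5, 6. That is one component of size 4.
Starting from 1 we can reach 1, 2, 4, 7, 8, 9, 10, 11, 12, 13. That is one component of size 10.
Total: 2 components.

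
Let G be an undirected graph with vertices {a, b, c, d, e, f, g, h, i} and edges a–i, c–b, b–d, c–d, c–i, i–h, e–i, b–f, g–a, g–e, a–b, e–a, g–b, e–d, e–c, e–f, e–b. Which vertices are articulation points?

i

Removing i increases the component count from 1 to 2, so i is a cut vertex.
By contrast removing c leaves 1 component; it is not a cut vertex. No other vertex is a cut vertex either.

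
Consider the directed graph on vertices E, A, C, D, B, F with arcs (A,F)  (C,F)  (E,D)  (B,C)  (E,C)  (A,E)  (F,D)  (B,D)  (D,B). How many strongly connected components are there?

{B, C, D, F} are all mutually reachable — one SCC of size 4.
{A} is an SCC by itself.
{E} is an SCC by itself.
That gives 3 strongly connected components.

3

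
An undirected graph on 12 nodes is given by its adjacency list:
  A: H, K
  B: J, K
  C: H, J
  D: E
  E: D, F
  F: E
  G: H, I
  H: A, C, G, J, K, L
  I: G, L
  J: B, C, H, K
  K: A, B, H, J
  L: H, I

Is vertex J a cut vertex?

Deleting J leaves 2 components (was 2), so J is not a cut vertex.

No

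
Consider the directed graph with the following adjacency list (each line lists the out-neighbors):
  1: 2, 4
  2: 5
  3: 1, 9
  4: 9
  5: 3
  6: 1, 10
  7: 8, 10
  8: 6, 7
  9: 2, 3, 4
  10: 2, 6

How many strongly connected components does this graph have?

3

{1, 2, 3, 4, 5, 9} are all mutually reachable — one SCC of size 6.
{6, 10} are all mutually reachable — one SCC of size 2.
{7, 8} are all mutually reachable — one SCC of size 2.
That gives 3 strongly connected components.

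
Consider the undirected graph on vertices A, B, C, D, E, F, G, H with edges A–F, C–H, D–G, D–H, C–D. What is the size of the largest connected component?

B is isolated — a component by itself.
E is isolated — a component by itself.
Starting from A we can reach A, F. That is one component of size 2.
Starting from C we can reach C, D, G, H. That is one component of size 4.
The largest has 4 vertices.

4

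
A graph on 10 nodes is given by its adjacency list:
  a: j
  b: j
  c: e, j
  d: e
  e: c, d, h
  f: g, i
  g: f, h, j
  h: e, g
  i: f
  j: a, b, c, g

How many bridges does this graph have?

The edges on the cycle e-h-g-j-c-e are not bridges since each lies on that cycle.
But removing a-j disconnects a from j; removing g-f disconnects g from f; removing f-i disconnects f from i; removing e-d disconnects e from d — these are bridges.
In total 5 edges are bridges.

5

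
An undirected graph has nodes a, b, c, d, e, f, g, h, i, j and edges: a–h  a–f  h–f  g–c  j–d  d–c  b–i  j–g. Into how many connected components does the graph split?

4

e is isolated — a component by itself.
Starting from b we can reach b, i. That is one component of size 2.
Starting from a we can reach a, f, h. That is one component of size 3.
Starting from c we can reach c, d, g, j. That is one component of size 4.
Total: 4 components.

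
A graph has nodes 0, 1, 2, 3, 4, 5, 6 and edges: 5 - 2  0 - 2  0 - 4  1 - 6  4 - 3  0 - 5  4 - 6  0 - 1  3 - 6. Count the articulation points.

1

Removing 0 increases the component count from 1 to 2, so 0 is a cut vertex.
By contrast removing 5 leaves 1 component; it is not a cut vertex. No other vertex is a cut vertex either.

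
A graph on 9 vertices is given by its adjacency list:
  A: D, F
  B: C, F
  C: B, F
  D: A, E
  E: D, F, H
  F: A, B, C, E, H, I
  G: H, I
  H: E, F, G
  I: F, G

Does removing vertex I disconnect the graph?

No

Deleting I leaves 1 component (was 1) (its neighbors F, G remain connected to each other), so I is not a cut vertex.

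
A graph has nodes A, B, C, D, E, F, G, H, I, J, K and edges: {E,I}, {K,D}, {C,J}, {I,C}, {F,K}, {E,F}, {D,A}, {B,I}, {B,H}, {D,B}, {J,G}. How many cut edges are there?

5

The edges on the cycle E-F-K-D-B-I-E are not bridges since each lies on that cycle.
But removing D - A disconnects D from A; removing J - G disconnects J from G; removing I - C disconnects I from C; removing J - C disconnects J from C — these are bridges.
In total 5 edges are bridges.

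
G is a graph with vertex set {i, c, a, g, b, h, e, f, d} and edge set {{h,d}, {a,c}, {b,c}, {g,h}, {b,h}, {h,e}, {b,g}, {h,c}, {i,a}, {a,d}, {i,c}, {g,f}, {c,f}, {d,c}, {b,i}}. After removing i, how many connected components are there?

With i gone, the remaining components are: {a, b, c, d, e, f, g, h}.
That is 1 component.

1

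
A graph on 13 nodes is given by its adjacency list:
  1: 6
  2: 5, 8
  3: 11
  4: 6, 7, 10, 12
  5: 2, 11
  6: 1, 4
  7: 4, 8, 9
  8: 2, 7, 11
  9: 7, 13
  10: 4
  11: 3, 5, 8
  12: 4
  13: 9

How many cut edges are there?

9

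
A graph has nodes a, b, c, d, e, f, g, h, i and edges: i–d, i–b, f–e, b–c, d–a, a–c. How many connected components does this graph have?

g is isolated — a component by itself.
h is isolated — a component by itself.
Starting from e we can reach e, f. That is one component of size 2.
Starting from a we can reach a, b, c, d, i. That is one component of size 5.
Total: 4 components.

4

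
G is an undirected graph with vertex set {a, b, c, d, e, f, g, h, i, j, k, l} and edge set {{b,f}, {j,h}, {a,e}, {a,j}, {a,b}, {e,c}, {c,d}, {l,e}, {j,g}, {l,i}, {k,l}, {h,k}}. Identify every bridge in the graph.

The edges on the cycle a-j-h-k-l-e-a are not bridges since each lies on that cycle.
But removing j—g disconnects j from g; removing l—i disconnects l from i; removing c—d disconnects c from d; removing a—b disconnects a from b — these are bridges.
In total 6 edges are bridges.

a-b, b-f, c-d, c-e, g-j, i-l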